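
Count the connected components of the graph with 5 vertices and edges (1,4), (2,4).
3 (components: {1, 2, 4}, {3}, {5})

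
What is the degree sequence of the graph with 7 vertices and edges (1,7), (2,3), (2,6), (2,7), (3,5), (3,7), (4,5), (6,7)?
[4, 3, 3, 2, 2, 1, 1] (degrees: deg(1)=1, deg(2)=3, deg(3)=3, deg(4)=1, deg(5)=2, deg(6)=2, deg(7)=4)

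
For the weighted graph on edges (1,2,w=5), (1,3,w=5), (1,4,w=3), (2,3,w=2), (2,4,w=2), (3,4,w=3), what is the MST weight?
7 (MST edges: (1,4,w=3), (2,3,w=2), (2,4,w=2); sum of weights 3 + 2 + 2 = 7)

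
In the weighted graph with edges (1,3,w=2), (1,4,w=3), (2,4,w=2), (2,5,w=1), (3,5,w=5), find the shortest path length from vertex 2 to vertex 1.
5 (path: 2 -> 4 -> 1; weights 2 + 3 = 5)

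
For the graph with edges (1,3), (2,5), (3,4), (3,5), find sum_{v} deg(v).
8 (handshake: sum of degrees = 2|E| = 2 x 4 = 8)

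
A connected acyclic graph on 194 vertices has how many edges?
193 (A tree on V vertices has V - 1 edges, so 194 - 1 = 193)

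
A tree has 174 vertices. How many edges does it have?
173 (A tree on V vertices has V - 1 edges, so 174 - 1 = 173)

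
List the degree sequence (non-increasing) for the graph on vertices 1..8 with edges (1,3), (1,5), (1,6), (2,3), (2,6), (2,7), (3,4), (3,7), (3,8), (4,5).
[5, 3, 3, 2, 2, 2, 2, 1] (degrees: deg(1)=3, deg(2)=3, deg(3)=5, deg(4)=2, deg(5)=2, deg(6)=2, deg(7)=2, deg(8)=1)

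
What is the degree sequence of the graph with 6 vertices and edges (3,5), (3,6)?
[2, 1, 1, 0, 0, 0] (degrees: deg(1)=0, deg(2)=0, deg(3)=2, deg(4)=0, deg(5)=1, deg(6)=1)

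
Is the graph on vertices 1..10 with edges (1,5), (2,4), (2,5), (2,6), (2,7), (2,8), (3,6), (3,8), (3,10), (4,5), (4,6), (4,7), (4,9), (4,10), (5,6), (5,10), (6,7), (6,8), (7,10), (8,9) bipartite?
No (odd cycle of length 3: 10 -> 5 -> 4 -> 10)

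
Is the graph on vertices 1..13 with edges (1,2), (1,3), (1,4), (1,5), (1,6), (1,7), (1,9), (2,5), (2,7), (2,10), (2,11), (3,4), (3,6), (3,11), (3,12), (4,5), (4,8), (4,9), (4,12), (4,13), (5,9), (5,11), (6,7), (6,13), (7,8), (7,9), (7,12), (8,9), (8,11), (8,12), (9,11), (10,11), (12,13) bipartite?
No (odd cycle of length 3: 3 -> 1 -> 6 -> 3)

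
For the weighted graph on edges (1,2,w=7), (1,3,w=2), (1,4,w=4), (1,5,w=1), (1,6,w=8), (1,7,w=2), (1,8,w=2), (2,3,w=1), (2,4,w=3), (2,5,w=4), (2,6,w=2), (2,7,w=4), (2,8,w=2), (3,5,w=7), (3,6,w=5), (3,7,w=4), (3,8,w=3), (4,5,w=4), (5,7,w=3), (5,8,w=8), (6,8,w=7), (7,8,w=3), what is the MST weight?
13 (MST edges: (1,3,w=2), (1,5,w=1), (1,7,w=2), (1,8,w=2), (2,3,w=1), (2,4,w=3), (2,6,w=2); sum of weights 2 + 1 + 2 + 2 + 1 + 3 + 2 = 13)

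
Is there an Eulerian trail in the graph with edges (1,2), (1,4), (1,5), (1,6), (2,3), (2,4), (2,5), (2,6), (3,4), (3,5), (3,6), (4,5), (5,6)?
Yes (the graph is connected and exactly 2 vertices have odd degree: {2, 5}; any Eulerian path must start and end at those)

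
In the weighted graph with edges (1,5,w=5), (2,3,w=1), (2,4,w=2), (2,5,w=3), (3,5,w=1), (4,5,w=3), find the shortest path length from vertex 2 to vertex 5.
2 (path: 2 -> 3 -> 5; weights 1 + 1 = 2)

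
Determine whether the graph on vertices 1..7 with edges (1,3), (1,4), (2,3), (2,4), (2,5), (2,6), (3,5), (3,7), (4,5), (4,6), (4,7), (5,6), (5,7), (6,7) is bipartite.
No (odd cycle of length 3: 2 -> 4 -> 5 -> 2)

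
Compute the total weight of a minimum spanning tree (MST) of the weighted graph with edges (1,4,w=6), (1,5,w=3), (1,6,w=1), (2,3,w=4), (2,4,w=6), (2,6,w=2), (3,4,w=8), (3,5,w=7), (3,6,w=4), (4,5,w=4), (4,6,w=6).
14 (MST edges: (1,5,w=3), (1,6,w=1), (2,3,w=4), (2,6,w=2), (4,5,w=4); sum of weights 3 + 1 + 4 + 2 + 4 = 14)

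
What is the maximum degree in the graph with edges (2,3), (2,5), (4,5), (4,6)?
2 (attained at vertices 2, 4, 5)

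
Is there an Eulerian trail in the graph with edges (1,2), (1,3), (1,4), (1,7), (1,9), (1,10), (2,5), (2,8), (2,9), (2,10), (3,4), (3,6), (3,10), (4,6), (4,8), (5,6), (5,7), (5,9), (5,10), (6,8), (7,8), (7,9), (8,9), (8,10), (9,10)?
Yes (the graph is connected and exactly 2 vertices have odd degree: {2, 5}; any Eulerian path must start and end at those)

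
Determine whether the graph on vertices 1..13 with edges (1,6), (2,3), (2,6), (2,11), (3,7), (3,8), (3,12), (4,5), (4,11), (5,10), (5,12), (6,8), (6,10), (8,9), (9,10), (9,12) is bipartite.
Yes. Partition: {1, 2, 4, 7, 8, 10, 12, 13}, {3, 5, 6, 9, 11}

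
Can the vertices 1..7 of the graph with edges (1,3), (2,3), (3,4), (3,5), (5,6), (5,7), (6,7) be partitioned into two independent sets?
No (odd cycle of length 3: 6 -> 5 -> 7 -> 6)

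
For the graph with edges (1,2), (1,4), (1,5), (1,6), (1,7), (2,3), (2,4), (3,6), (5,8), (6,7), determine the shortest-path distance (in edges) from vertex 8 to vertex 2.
3 (path: 8 -> 5 -> 1 -> 2, 3 edges)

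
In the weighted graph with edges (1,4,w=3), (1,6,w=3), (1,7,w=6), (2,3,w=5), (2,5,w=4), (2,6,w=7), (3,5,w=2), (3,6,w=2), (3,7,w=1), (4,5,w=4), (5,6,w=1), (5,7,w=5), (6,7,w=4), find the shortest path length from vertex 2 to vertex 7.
6 (path: 2 -> 3 -> 7; weights 5 + 1 = 6)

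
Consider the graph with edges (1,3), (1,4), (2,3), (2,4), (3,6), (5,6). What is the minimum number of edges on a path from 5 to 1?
3 (path: 5 -> 6 -> 3 -> 1, 3 edges)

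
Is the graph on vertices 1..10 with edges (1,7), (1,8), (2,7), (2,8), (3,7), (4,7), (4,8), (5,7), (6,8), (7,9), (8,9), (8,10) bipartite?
Yes. Partition: {1, 2, 3, 4, 5, 6, 9, 10}, {7, 8}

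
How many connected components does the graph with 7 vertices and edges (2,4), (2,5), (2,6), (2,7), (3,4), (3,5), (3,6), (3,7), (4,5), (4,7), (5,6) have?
2 (components: {1}, {2, 3, 4, 5, 6, 7})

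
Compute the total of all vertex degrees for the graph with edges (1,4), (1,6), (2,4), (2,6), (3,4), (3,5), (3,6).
14 (handshake: sum of degrees = 2|E| = 2 x 7 = 14)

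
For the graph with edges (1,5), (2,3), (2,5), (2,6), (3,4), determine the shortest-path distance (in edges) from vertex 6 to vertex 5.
2 (path: 6 -> 2 -> 5, 2 edges)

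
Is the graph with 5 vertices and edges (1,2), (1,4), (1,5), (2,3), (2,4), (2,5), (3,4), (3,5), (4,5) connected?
Yes (BFS from 1 visits [1, 2, 4, 5, 3] — all 5 vertices reached)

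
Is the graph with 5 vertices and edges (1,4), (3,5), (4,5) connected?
No, it has 2 components: {1, 3, 4, 5}, {2}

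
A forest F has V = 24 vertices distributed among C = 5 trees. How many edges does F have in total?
19 (Each of the 5 component trees on V_i vertices has V_i - 1 edges; summing gives V - C = 24 - 5 = 19)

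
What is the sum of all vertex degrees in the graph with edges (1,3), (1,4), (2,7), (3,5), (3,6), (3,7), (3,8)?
14 (handshake: sum of degrees = 2|E| = 2 x 7 = 14)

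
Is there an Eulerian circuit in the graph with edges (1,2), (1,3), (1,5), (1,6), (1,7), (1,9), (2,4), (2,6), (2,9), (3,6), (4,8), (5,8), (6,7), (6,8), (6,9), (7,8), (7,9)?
Yes (the graph is connected and all 9 vertices have even degree)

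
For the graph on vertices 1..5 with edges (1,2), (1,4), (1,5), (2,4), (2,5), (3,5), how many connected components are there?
1 (components: {1, 2, 3, 4, 5})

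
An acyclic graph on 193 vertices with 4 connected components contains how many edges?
189 (Each of the 4 component trees on V_i vertices has V_i - 1 edges; summing gives V - C = 193 - 4 = 189)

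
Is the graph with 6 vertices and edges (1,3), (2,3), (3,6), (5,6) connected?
No, it has 2 components: {1, 2, 3, 5, 6}, {4}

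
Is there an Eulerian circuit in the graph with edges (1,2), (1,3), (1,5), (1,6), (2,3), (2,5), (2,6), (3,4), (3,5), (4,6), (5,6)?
Yes (the graph is connected and all 6 vertices have even degree)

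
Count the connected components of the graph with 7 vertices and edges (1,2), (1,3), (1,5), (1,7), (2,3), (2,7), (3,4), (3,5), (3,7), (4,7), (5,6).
1 (components: {1, 2, 3, 4, 5, 6, 7})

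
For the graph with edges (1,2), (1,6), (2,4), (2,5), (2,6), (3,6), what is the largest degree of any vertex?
4 (attained at vertex 2)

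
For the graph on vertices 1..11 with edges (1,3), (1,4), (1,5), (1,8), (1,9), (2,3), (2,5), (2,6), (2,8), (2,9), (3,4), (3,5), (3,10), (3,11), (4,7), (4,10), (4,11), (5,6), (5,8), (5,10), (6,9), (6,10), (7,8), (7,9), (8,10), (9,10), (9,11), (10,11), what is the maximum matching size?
5 (matching: (1,5), (2,6), (4,7), (8,10), (9,11); upper bound floor(n/2) = floor(11/2) = 5)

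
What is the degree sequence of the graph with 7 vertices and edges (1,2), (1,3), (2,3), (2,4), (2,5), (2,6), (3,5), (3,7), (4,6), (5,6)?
[5, 4, 3, 3, 2, 2, 1] (degrees: deg(1)=2, deg(2)=5, deg(3)=4, deg(4)=2, deg(5)=3, deg(6)=3, deg(7)=1)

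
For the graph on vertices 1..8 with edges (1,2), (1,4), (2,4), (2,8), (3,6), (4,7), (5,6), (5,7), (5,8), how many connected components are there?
1 (components: {1, 2, 3, 4, 5, 6, 7, 8})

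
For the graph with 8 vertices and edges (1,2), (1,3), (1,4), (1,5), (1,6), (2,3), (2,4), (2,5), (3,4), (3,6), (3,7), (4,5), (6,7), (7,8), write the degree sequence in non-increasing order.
[5, 5, 4, 4, 3, 3, 3, 1] (degrees: deg(1)=5, deg(2)=4, deg(3)=5, deg(4)=4, deg(5)=3, deg(6)=3, deg(7)=3, deg(8)=1)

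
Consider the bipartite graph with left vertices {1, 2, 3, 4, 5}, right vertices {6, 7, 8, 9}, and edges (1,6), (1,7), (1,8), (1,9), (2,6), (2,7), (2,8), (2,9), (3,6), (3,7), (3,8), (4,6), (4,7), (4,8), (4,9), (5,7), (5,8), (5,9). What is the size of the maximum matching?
4 (matching: (1,9), (2,8), (3,7), (4,6); upper bound min(|L|,|R|) = min(5,4) = 4)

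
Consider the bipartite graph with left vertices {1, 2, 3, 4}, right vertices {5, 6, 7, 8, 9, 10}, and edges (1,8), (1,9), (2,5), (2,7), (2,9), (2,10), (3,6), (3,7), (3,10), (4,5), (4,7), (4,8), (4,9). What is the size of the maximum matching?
4 (matching: (1,9), (2,10), (3,7), (4,8); upper bound min(|L|,|R|) = min(4,6) = 4)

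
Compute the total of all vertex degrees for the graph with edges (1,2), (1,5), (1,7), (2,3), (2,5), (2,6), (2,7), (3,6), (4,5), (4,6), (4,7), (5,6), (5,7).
26 (handshake: sum of degrees = 2|E| = 2 x 13 = 26)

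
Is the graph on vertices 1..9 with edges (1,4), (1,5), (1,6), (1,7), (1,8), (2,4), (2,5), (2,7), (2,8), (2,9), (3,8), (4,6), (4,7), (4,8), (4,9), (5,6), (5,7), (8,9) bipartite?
No (odd cycle of length 3: 4 -> 1 -> 7 -> 4)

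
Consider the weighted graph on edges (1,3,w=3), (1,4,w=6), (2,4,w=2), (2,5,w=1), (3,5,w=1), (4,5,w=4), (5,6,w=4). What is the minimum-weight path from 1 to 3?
3 (path: 1 -> 3; weights 3 = 3)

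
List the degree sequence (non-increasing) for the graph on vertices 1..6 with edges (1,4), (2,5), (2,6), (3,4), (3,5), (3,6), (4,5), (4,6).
[4, 3, 3, 3, 2, 1] (degrees: deg(1)=1, deg(2)=2, deg(3)=3, deg(4)=4, deg(5)=3, deg(6)=3)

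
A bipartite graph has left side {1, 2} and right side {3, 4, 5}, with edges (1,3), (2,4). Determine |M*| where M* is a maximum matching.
2 (matching: (1,3), (2,4); upper bound min(|L|,|R|) = min(2,3) = 2)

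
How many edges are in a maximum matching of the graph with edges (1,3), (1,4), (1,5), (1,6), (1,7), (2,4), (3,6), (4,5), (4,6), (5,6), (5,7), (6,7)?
3 (matching: (1,5), (2,4), (6,7); upper bound floor(n/2) = floor(7/2) = 3)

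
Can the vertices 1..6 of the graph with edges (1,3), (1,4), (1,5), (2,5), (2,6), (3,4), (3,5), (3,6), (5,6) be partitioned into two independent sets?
No (odd cycle of length 3: 5 -> 1 -> 3 -> 5)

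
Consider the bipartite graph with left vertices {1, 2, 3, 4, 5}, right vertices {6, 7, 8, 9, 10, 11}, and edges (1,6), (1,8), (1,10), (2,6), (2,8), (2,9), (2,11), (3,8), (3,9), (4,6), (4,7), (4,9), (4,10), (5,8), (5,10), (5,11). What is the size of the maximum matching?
5 (matching: (1,10), (2,11), (3,9), (4,7), (5,8); upper bound min(|L|,|R|) = min(5,6) = 5)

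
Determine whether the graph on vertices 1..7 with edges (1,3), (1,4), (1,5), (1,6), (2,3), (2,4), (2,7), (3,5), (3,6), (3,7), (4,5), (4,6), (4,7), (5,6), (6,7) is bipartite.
No (odd cycle of length 3: 6 -> 1 -> 3 -> 6)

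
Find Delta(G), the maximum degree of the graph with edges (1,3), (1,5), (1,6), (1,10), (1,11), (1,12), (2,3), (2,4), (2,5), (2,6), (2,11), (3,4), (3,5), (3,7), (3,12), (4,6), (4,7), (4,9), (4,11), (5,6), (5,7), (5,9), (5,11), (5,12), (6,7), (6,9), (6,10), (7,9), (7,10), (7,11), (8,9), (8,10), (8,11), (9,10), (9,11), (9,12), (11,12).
8 (attained at vertices 5, 9, 11)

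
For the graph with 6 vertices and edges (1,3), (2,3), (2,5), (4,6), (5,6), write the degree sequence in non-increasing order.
[2, 2, 2, 2, 1, 1] (degrees: deg(1)=1, deg(2)=2, deg(3)=2, deg(4)=1, deg(5)=2, deg(6)=2)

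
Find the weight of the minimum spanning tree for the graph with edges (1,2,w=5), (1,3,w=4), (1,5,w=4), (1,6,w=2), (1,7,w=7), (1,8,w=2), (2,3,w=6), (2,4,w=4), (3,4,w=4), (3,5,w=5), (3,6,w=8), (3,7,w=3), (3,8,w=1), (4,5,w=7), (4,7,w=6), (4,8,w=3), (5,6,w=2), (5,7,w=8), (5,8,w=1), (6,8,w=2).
16 (MST edges: (1,6,w=2), (1,8,w=2), (2,4,w=4), (3,7,w=3), (3,8,w=1), (4,8,w=3), (5,8,w=1); sum of weights 2 + 2 + 4 + 3 + 1 + 3 + 1 = 16)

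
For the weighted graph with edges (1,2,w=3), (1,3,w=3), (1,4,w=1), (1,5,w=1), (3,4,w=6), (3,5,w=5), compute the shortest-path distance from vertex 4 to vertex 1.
1 (path: 4 -> 1; weights 1 = 1)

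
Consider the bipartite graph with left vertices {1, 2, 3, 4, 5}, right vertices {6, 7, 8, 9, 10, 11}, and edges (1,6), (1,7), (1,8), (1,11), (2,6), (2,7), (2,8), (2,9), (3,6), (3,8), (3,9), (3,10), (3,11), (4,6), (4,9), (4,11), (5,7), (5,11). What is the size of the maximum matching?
5 (matching: (1,11), (2,8), (3,10), (4,9), (5,7); upper bound min(|L|,|R|) = min(5,6) = 5)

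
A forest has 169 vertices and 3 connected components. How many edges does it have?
166 (Each of the 3 component trees on V_i vertices has V_i - 1 edges; summing gives V - C = 169 - 3 = 166)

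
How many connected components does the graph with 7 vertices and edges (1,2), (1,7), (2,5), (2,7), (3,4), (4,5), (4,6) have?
1 (components: {1, 2, 3, 4, 5, 6, 7})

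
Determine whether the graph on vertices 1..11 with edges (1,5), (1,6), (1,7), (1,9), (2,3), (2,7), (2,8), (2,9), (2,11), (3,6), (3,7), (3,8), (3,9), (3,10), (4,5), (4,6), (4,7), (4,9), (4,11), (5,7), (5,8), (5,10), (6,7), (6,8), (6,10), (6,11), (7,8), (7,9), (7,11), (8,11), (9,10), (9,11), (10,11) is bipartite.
No (odd cycle of length 3: 9 -> 1 -> 7 -> 9)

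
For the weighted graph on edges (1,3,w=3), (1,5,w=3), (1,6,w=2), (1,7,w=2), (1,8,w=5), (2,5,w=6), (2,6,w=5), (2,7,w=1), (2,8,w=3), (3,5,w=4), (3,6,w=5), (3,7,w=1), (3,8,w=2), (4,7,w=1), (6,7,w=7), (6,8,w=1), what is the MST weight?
11 (MST edges: (1,5,w=3), (1,6,w=2), (1,7,w=2), (2,7,w=1), (3,7,w=1), (4,7,w=1), (6,8,w=1); sum of weights 3 + 2 + 2 + 1 + 1 + 1 + 1 = 11)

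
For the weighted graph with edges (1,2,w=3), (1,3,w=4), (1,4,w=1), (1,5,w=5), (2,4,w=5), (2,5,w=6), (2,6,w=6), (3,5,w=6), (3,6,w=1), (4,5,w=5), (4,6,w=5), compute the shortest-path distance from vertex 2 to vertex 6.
6 (path: 2 -> 6; weights 6 = 6)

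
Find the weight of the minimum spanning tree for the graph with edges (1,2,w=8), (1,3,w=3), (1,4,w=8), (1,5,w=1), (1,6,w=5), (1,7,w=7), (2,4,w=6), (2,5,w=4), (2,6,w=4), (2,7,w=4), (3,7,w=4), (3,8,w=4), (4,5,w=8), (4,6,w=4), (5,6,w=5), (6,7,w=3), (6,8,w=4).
23 (MST edges: (1,3,w=3), (1,5,w=1), (2,5,w=4), (2,6,w=4), (3,8,w=4), (4,6,w=4), (6,7,w=3); sum of weights 3 + 1 + 4 + 4 + 4 + 4 + 3 = 23)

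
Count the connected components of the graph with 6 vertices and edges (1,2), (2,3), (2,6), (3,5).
2 (components: {1, 2, 3, 5, 6}, {4})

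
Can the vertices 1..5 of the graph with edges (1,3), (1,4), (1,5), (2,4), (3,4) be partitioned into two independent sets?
No (odd cycle of length 3: 4 -> 1 -> 3 -> 4)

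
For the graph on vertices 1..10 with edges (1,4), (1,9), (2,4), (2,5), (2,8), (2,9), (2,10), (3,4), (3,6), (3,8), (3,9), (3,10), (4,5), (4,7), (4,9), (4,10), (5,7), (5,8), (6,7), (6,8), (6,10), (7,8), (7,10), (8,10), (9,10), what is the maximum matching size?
5 (matching: (1,4), (2,9), (3,10), (5,7), (6,8); upper bound floor(n/2) = floor(10/2) = 5)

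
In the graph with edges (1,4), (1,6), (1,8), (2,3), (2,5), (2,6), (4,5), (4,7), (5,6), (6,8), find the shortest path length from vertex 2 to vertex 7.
3 (path: 2 -> 5 -> 4 -> 7, 3 edges)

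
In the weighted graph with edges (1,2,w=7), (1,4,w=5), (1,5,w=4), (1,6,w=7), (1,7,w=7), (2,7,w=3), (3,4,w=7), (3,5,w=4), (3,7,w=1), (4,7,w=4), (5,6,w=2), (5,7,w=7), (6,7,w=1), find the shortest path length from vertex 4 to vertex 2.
7 (path: 4 -> 7 -> 2; weights 4 + 3 = 7)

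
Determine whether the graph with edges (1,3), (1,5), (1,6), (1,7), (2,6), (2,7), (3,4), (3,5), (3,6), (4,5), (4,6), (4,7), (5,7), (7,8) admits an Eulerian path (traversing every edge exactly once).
Yes (the graph is connected and exactly 2 vertices have odd degree: {7, 8}; any Eulerian path must start and end at those)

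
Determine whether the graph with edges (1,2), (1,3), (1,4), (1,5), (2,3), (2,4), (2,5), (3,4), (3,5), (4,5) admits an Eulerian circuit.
Yes (the graph is connected and all 5 vertices have even degree)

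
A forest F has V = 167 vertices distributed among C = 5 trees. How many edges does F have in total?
162 (Each of the 5 component trees on V_i vertices has V_i - 1 edges; summing gives V - C = 167 - 5 = 162)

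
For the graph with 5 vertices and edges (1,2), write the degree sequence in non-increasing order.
[1, 1, 0, 0, 0] (degrees: deg(1)=1, deg(2)=1, deg(3)=0, deg(4)=0, deg(5)=0)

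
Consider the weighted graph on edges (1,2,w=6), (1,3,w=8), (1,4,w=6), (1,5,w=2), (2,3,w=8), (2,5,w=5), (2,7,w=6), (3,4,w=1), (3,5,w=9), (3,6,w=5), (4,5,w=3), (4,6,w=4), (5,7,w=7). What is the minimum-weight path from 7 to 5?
7 (path: 7 -> 5; weights 7 = 7)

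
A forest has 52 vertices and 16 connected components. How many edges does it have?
36 (Each of the 16 component trees on V_i vertices has V_i - 1 edges; summing gives V - C = 52 - 16 = 36)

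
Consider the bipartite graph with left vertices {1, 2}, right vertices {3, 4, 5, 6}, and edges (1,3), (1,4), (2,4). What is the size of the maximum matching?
2 (matching: (1,3), (2,4); upper bound min(|L|,|R|) = min(2,4) = 2)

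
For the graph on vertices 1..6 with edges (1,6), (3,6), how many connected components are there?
4 (components: {1, 3, 6}, {2}, {4}, {5})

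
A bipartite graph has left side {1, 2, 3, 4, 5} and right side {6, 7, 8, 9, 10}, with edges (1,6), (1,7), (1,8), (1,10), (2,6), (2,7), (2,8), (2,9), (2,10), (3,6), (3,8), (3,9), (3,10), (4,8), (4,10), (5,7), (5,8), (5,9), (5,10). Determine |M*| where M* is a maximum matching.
5 (matching: (1,10), (2,9), (3,6), (4,8), (5,7); upper bound min(|L|,|R|) = min(5,5) = 5)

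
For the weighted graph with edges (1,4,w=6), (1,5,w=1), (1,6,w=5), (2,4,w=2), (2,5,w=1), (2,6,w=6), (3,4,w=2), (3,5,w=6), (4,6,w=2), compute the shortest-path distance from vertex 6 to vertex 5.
5 (path: 6 -> 4 -> 2 -> 5; weights 2 + 2 + 1 = 5)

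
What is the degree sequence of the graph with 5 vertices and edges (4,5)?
[1, 1, 0, 0, 0] (degrees: deg(1)=0, deg(2)=0, deg(3)=0, deg(4)=1, deg(5)=1)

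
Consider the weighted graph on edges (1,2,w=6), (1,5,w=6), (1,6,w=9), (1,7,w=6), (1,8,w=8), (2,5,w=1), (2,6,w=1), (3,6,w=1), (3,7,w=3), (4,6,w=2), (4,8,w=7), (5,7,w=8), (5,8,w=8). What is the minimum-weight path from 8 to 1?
8 (path: 8 -> 1; weights 8 = 8)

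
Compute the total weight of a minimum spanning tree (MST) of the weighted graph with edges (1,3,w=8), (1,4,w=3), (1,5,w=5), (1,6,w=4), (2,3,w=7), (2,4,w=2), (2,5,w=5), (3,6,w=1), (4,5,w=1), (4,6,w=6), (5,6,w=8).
11 (MST edges: (1,4,w=3), (1,6,w=4), (2,4,w=2), (3,6,w=1), (4,5,w=1); sum of weights 3 + 4 + 2 + 1 + 1 = 11)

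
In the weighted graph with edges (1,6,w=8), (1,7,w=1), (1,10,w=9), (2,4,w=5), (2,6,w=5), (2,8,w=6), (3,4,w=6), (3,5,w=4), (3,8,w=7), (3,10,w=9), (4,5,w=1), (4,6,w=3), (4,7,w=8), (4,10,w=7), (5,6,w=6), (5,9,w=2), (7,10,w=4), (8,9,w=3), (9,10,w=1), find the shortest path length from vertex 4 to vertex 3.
5 (path: 4 -> 5 -> 3; weights 1 + 4 = 5)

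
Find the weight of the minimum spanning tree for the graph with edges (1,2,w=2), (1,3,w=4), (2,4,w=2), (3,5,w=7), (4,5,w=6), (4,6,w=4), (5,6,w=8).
18 (MST edges: (1,2,w=2), (1,3,w=4), (2,4,w=2), (4,5,w=6), (4,6,w=4); sum of weights 2 + 4 + 2 + 6 + 4 = 18)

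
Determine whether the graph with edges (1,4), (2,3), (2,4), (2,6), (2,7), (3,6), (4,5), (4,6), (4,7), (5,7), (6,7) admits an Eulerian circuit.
No (2 vertices have odd degree: {1, 4}; Eulerian circuit requires 0)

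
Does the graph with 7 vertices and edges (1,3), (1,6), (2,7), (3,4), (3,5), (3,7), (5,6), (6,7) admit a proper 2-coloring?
Yes. Partition: {1, 4, 5, 7}, {2, 3, 6}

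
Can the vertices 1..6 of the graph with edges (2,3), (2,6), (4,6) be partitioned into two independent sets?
Yes. Partition: {1, 2, 4, 5}, {3, 6}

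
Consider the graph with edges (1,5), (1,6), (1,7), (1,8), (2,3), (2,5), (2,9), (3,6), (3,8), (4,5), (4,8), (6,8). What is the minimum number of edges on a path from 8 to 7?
2 (path: 8 -> 1 -> 7, 2 edges)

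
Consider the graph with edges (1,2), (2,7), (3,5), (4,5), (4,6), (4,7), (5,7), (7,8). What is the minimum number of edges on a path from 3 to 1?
4 (path: 3 -> 5 -> 7 -> 2 -> 1, 4 edges)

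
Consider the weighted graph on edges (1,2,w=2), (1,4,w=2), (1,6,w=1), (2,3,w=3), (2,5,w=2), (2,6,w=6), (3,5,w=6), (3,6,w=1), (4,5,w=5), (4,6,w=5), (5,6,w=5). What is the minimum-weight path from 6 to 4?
3 (path: 6 -> 1 -> 4; weights 1 + 2 = 3)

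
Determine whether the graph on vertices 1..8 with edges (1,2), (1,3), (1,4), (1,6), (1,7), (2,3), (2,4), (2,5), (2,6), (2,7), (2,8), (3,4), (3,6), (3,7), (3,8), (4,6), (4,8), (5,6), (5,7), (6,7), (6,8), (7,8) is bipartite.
No (odd cycle of length 3: 2 -> 1 -> 7 -> 2)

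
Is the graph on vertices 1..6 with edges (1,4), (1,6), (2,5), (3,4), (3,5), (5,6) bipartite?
No (odd cycle of length 5: 3 -> 4 -> 1 -> 6 -> 5 -> 3)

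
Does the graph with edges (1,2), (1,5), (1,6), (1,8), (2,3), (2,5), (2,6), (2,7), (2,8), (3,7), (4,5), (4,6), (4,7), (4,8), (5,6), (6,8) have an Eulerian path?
Yes (the graph is connected and exactly 2 vertices have odd degree: {6, 7}; any Eulerian path must start and end at those)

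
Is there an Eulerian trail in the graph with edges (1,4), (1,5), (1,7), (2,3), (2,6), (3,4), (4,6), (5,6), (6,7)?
Yes (the graph is connected and exactly 2 vertices have odd degree: {1, 4}; any Eulerian path must start and end at those)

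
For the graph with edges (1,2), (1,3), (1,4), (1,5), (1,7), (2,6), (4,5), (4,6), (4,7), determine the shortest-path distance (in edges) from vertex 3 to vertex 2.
2 (path: 3 -> 1 -> 2, 2 edges)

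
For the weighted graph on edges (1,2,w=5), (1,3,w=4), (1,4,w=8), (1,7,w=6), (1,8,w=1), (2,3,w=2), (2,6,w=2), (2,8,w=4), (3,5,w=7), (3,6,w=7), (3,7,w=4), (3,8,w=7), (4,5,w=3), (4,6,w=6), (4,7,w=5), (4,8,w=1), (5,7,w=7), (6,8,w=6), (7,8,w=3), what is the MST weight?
16 (MST edges: (1,3,w=4), (1,8,w=1), (2,3,w=2), (2,6,w=2), (4,5,w=3), (4,8,w=1), (7,8,w=3); sum of weights 4 + 1 + 2 + 2 + 3 + 1 + 3 = 16)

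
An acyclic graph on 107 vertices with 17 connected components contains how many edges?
90 (Each of the 17 component trees on V_i vertices has V_i - 1 edges; summing gives V - C = 107 - 17 = 90)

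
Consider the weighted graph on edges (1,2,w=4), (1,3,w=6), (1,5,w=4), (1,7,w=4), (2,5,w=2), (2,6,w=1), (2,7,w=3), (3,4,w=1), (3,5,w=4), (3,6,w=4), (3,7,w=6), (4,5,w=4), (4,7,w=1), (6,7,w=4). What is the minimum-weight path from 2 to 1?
4 (path: 2 -> 1; weights 4 = 4)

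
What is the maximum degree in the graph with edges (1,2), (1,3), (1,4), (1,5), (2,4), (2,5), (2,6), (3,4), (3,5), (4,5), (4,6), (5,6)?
5 (attained at vertices 4, 5)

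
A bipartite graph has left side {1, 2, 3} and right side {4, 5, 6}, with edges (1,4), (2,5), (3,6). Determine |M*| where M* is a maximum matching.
3 (matching: (1,4), (2,5), (3,6); upper bound min(|L|,|R|) = min(3,3) = 3)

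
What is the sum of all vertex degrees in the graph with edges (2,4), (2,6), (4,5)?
6 (handshake: sum of degrees = 2|E| = 2 x 3 = 6)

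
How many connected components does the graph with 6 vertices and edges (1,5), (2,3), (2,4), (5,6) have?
2 (components: {1, 5, 6}, {2, 3, 4})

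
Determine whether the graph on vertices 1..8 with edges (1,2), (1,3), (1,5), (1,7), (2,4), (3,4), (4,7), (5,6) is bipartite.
Yes. Partition: {1, 4, 6, 8}, {2, 3, 5, 7}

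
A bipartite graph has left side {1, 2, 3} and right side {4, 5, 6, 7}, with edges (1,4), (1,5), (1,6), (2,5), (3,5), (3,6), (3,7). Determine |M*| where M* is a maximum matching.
3 (matching: (1,6), (2,5), (3,7); upper bound min(|L|,|R|) = min(3,4) = 3)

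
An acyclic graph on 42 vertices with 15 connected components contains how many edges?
27 (Each of the 15 component trees on V_i vertices has V_i - 1 edges; summing gives V - C = 42 - 15 = 27)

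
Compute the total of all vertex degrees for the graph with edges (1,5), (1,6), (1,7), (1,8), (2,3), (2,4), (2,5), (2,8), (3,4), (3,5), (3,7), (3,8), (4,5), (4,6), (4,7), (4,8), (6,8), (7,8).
36 (handshake: sum of degrees = 2|E| = 2 x 18 = 36)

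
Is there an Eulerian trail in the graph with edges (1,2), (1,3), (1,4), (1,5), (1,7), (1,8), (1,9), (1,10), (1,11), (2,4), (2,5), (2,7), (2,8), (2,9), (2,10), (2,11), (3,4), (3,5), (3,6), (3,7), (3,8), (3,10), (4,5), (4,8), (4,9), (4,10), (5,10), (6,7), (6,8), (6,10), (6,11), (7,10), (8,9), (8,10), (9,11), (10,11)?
No (10 vertices have odd degree: {1, 3, 4, 5, 6, 7, 8, 9, 10, 11}; Eulerian path requires 0 or 2)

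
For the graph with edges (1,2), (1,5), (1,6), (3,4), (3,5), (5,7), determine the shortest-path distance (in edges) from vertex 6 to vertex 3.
3 (path: 6 -> 1 -> 5 -> 3, 3 edges)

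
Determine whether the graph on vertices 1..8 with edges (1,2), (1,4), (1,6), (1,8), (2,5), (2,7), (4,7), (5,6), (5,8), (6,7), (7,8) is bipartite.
Yes. Partition: {1, 3, 5, 7}, {2, 4, 6, 8}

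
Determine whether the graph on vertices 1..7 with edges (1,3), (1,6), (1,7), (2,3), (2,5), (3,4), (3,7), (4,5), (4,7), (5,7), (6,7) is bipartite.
No (odd cycle of length 3: 7 -> 1 -> 3 -> 7)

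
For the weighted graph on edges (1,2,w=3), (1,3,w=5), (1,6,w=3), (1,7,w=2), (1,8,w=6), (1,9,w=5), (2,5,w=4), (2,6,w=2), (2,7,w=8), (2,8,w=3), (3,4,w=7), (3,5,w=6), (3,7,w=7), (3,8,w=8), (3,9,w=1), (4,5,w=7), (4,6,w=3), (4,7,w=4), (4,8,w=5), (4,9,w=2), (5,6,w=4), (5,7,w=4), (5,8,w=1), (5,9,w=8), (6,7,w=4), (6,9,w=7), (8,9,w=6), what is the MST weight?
17 (MST edges: (1,6,w=3), (1,7,w=2), (2,6,w=2), (2,8,w=3), (3,9,w=1), (4,6,w=3), (4,9,w=2), (5,8,w=1); sum of weights 3 + 2 + 2 + 3 + 1 + 3 + 2 + 1 = 17)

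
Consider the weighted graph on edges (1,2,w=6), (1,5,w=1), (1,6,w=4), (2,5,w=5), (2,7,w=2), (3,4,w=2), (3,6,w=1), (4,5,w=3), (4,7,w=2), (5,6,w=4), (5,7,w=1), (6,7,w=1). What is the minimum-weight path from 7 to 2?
2 (path: 7 -> 2; weights 2 = 2)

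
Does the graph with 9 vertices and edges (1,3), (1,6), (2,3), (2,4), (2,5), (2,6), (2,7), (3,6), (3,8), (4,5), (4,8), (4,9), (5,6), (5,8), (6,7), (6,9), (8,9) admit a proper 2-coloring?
No (odd cycle of length 3: 3 -> 1 -> 6 -> 3)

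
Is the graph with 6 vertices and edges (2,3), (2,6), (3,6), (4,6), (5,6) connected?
No, it has 2 components: {1}, {2, 3, 4, 5, 6}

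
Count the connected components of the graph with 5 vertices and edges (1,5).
4 (components: {1, 5}, {2}, {3}, {4})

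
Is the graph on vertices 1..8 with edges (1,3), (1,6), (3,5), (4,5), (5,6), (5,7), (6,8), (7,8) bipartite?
Yes. Partition: {1, 2, 5, 8}, {3, 4, 6, 7}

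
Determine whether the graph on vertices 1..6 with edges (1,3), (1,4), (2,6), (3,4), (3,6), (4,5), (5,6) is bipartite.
No (odd cycle of length 3: 3 -> 1 -> 4 -> 3)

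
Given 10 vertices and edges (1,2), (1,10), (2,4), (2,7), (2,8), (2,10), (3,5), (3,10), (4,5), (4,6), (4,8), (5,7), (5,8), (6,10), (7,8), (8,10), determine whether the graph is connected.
No, it has 2 components: {1, 2, 3, 4, 5, 6, 7, 8, 10}, {9}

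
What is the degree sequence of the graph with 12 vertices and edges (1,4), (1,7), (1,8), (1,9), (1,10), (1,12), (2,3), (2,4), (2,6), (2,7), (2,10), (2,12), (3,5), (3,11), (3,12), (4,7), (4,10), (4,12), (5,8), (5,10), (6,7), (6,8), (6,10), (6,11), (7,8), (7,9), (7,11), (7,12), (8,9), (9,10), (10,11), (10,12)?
[8, 8, 6, 6, 6, 5, 5, 5, 4, 4, 4, 3] (degrees: deg(1)=6, deg(2)=6, deg(3)=4, deg(4)=5, deg(5)=3, deg(6)=5, deg(7)=8, deg(8)=5, deg(9)=4, deg(10)=8, deg(11)=4, deg(12)=6)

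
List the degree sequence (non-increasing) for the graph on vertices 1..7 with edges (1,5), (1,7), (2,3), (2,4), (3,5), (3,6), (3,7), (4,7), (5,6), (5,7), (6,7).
[5, 4, 4, 3, 2, 2, 2] (degrees: deg(1)=2, deg(2)=2, deg(3)=4, deg(4)=2, deg(5)=4, deg(6)=3, deg(7)=5)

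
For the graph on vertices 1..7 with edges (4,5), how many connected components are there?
6 (components: {1}, {2}, {3}, {4, 5}, {6}, {7})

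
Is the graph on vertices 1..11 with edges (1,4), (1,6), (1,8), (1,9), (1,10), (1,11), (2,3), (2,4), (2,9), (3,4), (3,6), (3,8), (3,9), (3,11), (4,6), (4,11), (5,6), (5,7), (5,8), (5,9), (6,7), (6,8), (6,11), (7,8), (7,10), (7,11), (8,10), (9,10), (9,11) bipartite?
No (odd cycle of length 3: 9 -> 1 -> 10 -> 9)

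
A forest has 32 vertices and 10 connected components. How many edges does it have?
22 (Each of the 10 component trees on V_i vertices has V_i - 1 edges; summing gives V - C = 32 - 10 = 22)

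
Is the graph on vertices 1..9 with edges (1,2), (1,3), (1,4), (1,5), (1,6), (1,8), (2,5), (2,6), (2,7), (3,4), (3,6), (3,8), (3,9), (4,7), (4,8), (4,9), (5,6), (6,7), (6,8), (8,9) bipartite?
No (odd cycle of length 3: 2 -> 1 -> 6 -> 2)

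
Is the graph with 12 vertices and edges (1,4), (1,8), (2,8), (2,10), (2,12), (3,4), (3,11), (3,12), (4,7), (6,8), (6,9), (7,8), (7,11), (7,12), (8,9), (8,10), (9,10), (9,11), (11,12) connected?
No, it has 2 components: {1, 2, 3, 4, 6, 7, 8, 9, 10, 11, 12}, {5}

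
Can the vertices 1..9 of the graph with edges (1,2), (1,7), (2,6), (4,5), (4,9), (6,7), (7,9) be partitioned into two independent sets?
Yes. Partition: {1, 3, 5, 6, 8, 9}, {2, 4, 7}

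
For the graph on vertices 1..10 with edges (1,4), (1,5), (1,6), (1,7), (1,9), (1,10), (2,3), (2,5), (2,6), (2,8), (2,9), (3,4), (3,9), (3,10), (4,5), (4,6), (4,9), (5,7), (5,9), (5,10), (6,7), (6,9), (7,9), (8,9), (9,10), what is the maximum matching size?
5 (matching: (1,7), (2,8), (3,9), (4,6), (5,10); upper bound floor(n/2) = floor(10/2) = 5)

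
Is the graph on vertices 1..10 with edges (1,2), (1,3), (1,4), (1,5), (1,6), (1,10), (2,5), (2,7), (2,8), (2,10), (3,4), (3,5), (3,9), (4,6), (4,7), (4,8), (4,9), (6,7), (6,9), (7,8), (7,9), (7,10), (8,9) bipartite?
No (odd cycle of length 3: 6 -> 1 -> 4 -> 6)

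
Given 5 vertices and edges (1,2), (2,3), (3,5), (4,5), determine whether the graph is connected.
Yes (BFS from 1 visits [1, 2, 3, 5, 4] — all 5 vertices reached)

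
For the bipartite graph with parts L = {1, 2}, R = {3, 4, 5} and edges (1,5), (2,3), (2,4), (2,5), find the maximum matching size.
2 (matching: (1,5), (2,4); upper bound min(|L|,|R|) = min(2,3) = 2)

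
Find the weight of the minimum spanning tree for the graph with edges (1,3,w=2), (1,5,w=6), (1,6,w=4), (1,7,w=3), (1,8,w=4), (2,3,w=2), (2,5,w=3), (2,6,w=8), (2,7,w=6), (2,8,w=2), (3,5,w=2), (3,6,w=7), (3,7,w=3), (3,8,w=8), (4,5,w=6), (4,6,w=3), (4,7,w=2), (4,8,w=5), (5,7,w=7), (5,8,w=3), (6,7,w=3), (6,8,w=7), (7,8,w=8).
16 (MST edges: (1,3,w=2), (1,7,w=3), (2,3,w=2), (2,8,w=2), (3,5,w=2), (4,6,w=3), (4,7,w=2); sum of weights 2 + 3 + 2 + 2 + 2 + 3 + 2 = 16)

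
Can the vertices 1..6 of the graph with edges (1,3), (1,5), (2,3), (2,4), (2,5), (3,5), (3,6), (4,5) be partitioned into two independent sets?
No (odd cycle of length 3: 3 -> 1 -> 5 -> 3)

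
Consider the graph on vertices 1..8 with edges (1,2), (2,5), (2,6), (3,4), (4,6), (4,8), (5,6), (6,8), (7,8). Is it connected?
Yes (BFS from 1 visits [1, 2, 5, 6, 4, 8, 3, 7] — all 8 vertices reached)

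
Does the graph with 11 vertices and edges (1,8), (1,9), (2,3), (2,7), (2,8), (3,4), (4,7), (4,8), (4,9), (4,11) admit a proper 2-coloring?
Yes. Partition: {1, 2, 4, 5, 6, 10}, {3, 7, 8, 9, 11}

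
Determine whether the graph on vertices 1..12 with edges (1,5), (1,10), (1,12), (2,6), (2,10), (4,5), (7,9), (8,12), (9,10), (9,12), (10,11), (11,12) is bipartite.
Yes. Partition: {1, 2, 3, 4, 8, 9, 11}, {5, 6, 7, 10, 12}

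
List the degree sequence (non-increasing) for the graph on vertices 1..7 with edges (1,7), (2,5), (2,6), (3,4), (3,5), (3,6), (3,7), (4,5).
[4, 3, 2, 2, 2, 2, 1] (degrees: deg(1)=1, deg(2)=2, deg(3)=4, deg(4)=2, deg(5)=3, deg(6)=2, deg(7)=2)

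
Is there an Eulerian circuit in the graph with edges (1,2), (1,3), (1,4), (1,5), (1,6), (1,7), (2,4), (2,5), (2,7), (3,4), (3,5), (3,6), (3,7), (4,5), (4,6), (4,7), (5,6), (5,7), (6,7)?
No (2 vertices have odd degree: {3, 6}; Eulerian circuit requires 0)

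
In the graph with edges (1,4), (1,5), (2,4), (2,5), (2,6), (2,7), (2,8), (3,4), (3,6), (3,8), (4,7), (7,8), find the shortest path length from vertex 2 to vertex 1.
2 (path: 2 -> 4 -> 1, 2 edges)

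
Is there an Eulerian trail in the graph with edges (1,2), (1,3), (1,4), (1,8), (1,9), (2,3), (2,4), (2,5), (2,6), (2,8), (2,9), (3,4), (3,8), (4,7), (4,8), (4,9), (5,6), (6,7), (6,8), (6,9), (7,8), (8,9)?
No (6 vertices have odd degree: {1, 2, 6, 7, 8, 9}; Eulerian path requires 0 or 2)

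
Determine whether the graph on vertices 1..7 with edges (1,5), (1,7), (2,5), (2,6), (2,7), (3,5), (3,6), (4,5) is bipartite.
Yes. Partition: {1, 2, 3, 4}, {5, 6, 7}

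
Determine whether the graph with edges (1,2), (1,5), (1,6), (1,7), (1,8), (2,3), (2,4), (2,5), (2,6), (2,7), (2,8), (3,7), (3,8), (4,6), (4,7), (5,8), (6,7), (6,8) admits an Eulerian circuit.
No (8 vertices have odd degree: {1, 2, 3, 4, 5, 6, 7, 8}; Eulerian circuit requires 0)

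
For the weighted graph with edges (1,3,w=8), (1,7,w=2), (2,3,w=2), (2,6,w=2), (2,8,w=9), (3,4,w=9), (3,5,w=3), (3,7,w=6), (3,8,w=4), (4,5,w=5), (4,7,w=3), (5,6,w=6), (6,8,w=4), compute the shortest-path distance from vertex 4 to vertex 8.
12 (path: 4 -> 5 -> 3 -> 8; weights 5 + 3 + 4 = 12)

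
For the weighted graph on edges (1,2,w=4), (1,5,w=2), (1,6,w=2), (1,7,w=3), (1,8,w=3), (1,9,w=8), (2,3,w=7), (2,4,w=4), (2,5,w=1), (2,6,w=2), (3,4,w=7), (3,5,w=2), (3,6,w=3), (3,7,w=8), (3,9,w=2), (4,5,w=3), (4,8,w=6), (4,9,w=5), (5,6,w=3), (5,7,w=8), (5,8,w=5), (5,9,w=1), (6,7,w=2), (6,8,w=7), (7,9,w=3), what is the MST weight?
16 (MST edges: (1,5,w=2), (1,6,w=2), (1,8,w=3), (2,5,w=1), (3,5,w=2), (4,5,w=3), (5,9,w=1), (6,7,w=2); sum of weights 2 + 2 + 3 + 1 + 2 + 3 + 1 + 2 = 16)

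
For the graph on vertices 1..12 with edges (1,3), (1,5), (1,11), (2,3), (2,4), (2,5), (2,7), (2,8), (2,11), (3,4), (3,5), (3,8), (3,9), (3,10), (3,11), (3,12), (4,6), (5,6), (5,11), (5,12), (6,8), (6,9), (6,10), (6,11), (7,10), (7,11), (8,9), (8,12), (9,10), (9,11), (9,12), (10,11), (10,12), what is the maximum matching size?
6 (matching: (1,5), (2,4), (3,8), (6,9), (7,11), (10,12); upper bound floor(n/2) = floor(12/2) = 6)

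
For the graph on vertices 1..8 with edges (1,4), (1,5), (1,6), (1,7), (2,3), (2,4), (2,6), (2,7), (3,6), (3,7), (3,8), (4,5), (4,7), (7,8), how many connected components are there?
1 (components: {1, 2, 3, 4, 5, 6, 7, 8})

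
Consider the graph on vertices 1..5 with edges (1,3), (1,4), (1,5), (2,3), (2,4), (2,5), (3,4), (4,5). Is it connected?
Yes (BFS from 1 visits [1, 3, 4, 5, 2] — all 5 vertices reached)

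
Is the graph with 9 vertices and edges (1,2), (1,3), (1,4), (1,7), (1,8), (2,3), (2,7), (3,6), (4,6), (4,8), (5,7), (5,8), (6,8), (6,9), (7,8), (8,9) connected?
Yes (BFS from 1 visits [1, 2, 3, 4, 7, 8, 6, 5, 9] — all 9 vertices reached)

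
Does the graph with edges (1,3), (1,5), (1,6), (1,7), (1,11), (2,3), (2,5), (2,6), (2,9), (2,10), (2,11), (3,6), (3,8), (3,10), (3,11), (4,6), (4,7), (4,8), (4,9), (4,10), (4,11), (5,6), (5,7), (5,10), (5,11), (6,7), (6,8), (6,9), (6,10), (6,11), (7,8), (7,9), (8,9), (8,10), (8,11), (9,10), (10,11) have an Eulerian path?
Yes (the graph is connected and exactly 2 vertices have odd degree: {1, 8}; any Eulerian path must start and end at those)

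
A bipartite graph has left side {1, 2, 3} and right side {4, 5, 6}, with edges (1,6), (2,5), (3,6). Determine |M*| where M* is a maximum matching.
2 (matching: (1,6), (2,5); upper bound min(|L|,|R|) = min(3,3) = 3)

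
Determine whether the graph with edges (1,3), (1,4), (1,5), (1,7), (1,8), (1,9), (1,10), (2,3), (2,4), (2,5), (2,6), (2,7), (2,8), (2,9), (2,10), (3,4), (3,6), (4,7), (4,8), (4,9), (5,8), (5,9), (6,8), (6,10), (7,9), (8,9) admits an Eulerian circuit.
No (2 vertices have odd degree: {1, 10}; Eulerian circuit requires 0)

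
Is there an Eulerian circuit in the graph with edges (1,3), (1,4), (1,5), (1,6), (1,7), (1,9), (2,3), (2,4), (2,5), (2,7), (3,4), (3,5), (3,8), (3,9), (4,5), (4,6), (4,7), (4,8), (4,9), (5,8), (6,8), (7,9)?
No (2 vertices have odd degree: {5, 6}; Eulerian circuit requires 0)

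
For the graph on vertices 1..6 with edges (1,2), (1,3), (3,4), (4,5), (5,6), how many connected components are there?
1 (components: {1, 2, 3, 4, 5, 6})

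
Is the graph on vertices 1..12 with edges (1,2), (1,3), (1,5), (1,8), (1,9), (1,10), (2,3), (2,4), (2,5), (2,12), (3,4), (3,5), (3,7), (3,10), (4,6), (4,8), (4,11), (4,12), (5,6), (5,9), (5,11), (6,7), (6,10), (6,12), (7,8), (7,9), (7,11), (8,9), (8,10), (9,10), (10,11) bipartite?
No (odd cycle of length 3: 10 -> 1 -> 8 -> 10)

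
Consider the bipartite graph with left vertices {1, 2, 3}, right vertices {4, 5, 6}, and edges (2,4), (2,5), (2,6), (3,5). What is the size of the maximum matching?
2 (matching: (2,6), (3,5); upper bound min(|L|,|R|) = min(3,3) = 3)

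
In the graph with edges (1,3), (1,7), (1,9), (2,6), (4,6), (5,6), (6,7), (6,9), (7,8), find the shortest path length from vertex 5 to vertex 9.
2 (path: 5 -> 6 -> 9, 2 edges)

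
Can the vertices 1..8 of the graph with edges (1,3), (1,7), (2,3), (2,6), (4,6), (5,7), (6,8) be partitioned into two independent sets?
Yes. Partition: {1, 2, 4, 5, 8}, {3, 6, 7}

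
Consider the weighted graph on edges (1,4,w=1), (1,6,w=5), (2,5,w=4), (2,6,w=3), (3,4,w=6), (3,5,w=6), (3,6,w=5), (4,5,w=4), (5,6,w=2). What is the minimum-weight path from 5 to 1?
5 (path: 5 -> 4 -> 1; weights 4 + 1 = 5)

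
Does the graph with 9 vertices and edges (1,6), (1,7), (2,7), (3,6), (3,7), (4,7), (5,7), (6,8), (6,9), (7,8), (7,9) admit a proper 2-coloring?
Yes. Partition: {1, 2, 3, 4, 5, 8, 9}, {6, 7}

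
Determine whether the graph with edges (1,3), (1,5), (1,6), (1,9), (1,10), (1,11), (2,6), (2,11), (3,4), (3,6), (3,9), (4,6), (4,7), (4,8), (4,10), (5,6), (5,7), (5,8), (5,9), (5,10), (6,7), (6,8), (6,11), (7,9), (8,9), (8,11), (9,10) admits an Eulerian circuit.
No (2 vertices have odd degree: {4, 8}; Eulerian circuit requires 0)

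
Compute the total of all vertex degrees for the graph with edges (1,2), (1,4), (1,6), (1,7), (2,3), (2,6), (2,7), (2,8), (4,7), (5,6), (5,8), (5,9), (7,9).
26 (handshake: sum of degrees = 2|E| = 2 x 13 = 26)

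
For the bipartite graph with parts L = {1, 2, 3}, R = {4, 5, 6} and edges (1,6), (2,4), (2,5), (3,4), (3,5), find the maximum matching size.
3 (matching: (1,6), (2,5), (3,4); upper bound min(|L|,|R|) = min(3,3) = 3)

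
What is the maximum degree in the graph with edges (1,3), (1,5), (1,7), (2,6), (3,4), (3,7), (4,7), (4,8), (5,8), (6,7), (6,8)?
4 (attained at vertex 7)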